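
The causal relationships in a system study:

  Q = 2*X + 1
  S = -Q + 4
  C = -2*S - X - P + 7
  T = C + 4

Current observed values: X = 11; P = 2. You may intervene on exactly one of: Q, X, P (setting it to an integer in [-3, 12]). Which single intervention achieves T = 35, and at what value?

set P = 3

Intervening on Q: T = 2*Q - 10. Reaching 35 requires Q = 45/2, not an integer.
Intervening on X: T = 3*X + 3. Reaching 35 requires X = 32/3, not an integer.
Intervening on P: with other inputs at their observed values, T = -P + 38. Solving for 35 gives P = 3, within [-3, 12].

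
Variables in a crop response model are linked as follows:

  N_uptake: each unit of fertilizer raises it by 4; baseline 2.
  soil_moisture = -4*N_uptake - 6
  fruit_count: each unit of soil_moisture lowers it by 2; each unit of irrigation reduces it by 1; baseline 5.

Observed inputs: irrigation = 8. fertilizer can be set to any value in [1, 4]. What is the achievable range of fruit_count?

Substituting into the soil_moisture equation gives soil_moisture = -16*fertilizer - 14.
This gives fruit_count = 32*fertilizer + 25.
Linear in fertilizer, so extremes are at the endpoints: fertilizer = 1 gives fruit_count = 57; fertilizer = 4 gives fruit_count = 153.

57 to 153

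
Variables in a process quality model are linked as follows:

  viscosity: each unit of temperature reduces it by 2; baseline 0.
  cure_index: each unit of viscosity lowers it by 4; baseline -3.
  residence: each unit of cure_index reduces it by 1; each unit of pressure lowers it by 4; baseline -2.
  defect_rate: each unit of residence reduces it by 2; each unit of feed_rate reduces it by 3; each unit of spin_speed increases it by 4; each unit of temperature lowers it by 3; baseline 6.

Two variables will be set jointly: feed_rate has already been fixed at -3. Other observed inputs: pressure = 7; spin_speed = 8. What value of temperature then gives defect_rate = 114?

With feed_rate held at -3:
Substituting into the cure_index equation gives cure_index = 8*temperature - 3.
This gives residence = -8*temperature - 27.
Substituting into the defect_rate equation gives defect_rate = 13*temperature + 101.
Solve 13*temperature + 101 = 114: temperature = (114 - 101) / 13 = 1.

temperature = 1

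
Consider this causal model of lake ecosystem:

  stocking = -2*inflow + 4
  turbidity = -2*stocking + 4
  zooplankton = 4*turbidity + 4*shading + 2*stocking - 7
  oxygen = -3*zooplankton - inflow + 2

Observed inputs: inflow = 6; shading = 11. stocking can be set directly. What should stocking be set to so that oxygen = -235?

Intervening on stocking fixes its value directly, overriding its dependence on inflow.
Substituting into the zooplankton equation gives zooplankton = -6*stocking + 53.
oxygen becomes 18*stocking - 163.
Solve 18*stocking - 163 = -235: stocking = (-235 + 163) / 18 = -4.

stocking = -4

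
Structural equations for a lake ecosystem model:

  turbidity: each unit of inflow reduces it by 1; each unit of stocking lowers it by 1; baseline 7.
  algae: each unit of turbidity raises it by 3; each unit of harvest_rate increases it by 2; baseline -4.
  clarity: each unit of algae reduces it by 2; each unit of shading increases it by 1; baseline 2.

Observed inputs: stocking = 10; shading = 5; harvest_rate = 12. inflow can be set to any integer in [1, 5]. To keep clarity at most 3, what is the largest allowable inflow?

Substituting into the turbidity equation gives turbidity = -inflow - 3.
Substituting into the algae equation gives algae = -3*inflow + 11.
clarity becomes 6*inflow - 15.
Require 6*inflow - 15 ≤ 3, so inflow ≤ 3.
The largest integer in [1, 5] satisfying this is 3.

inflow = 3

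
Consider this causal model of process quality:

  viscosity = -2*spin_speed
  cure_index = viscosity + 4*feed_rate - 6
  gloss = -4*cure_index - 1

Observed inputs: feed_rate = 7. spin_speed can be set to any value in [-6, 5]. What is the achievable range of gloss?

-137 to -49

Substituting into the cure_index equation gives cure_index = -2*spin_speed + 22.
This gives gloss = 8*spin_speed - 89.
Linear in spin_speed, so extremes are at the endpoints: spin_speed = -6 gives gloss = -137; spin_speed = 5 gives gloss = -49.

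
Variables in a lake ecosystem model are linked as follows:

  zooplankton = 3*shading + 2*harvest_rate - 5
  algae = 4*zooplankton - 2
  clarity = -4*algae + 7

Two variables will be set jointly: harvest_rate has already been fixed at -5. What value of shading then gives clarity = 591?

shading = -7

With harvest_rate held at -5:
Substituting into the zooplankton equation gives zooplankton = 3*shading - 15.
algae becomes 12*shading - 62.
Substituting into the clarity equation gives clarity = -48*shading + 255.
Solve -48*shading + 255 = 591: shading = (591 - 255) / -48 = -7.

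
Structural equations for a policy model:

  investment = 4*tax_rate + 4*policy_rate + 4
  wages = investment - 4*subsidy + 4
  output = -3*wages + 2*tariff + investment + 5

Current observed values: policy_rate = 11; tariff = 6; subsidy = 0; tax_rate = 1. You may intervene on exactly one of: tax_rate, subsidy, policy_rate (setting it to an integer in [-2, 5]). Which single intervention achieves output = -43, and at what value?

Intervening on tax_rate: output = -8*tax_rate - 91. Reaching -43 requires tax_rate = -6, outside [-2, 5].
Intervening on subsidy: output = 12*subsidy - 99. Reaching -43 requires subsidy = 14/3, not an integer.
Intervening on policy_rate: with other inputs at their observed values, output = -8*policy_rate - 11. Solving for -43 gives policy_rate = 4, within [-2, 5].

set policy_rate = 4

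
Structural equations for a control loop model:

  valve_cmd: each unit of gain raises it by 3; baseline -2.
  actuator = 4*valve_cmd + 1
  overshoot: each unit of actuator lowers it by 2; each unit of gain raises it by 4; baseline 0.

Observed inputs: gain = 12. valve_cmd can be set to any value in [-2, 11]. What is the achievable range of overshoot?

Intervening on valve_cmd fixes its value directly, overriding its dependence on gain.
Substituting into the overshoot equation gives overshoot = -8*valve_cmd + 46.
Linear in valve_cmd, so extremes are at the endpoints: valve_cmd = -2 gives overshoot = 62; valve_cmd = 11 gives overshoot = -42.

-42 to 62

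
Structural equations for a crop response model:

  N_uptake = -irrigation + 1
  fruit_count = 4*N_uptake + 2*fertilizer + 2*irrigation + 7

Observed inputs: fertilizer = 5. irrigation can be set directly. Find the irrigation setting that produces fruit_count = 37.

irrigation = -8

Substituting into the fruit_count equation gives fruit_count = -2*irrigation + 21.
Solve -2*irrigation + 21 = 37: irrigation = (37 - 21) / -2 = -8.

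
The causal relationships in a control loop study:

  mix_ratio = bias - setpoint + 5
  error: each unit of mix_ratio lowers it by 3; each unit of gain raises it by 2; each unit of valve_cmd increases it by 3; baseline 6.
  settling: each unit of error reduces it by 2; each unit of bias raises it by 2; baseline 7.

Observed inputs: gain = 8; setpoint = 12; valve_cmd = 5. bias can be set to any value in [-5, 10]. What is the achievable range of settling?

-149 to -29

Substituting into the mix_ratio equation gives mix_ratio = bias - 7.
error becomes -3*bias + 58.
So settling = 8*bias - 109.
Linear in bias, so extremes are at the endpoints: bias = -5 gives settling = -149; bias = 10 gives settling = -29.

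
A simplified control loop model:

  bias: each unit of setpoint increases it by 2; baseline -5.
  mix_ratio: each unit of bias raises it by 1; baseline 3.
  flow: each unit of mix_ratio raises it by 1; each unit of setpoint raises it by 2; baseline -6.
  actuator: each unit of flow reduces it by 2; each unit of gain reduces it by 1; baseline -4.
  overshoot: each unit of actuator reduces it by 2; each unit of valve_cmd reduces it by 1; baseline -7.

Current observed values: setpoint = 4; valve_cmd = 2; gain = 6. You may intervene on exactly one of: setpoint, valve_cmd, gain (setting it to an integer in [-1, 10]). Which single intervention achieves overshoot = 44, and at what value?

set valve_cmd = 1

Intervening on setpoint: overshoot = 16*setpoint - 21. Reaching 44 requires setpoint = 65/16, not an integer.
Intervening on valve_cmd: with other inputs at their observed values, overshoot = -valve_cmd + 45. Solving for 44 gives valve_cmd = 1, within [-1, 10].
Intervening on gain: overshoot = 2*gain + 31. Reaching 44 requires gain = 13/2, not an integer.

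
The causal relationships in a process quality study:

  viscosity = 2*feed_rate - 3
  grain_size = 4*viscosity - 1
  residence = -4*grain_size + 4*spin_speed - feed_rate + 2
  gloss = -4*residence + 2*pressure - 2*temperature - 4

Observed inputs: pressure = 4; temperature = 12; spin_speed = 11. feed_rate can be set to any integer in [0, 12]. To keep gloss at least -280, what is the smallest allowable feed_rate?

feed_rate = 1

Substituting into the grain_size equation gives grain_size = 8*feed_rate - 13.
So residence = -33*feed_rate + 98.
This gives gloss = 132*feed_rate - 412.
Require 132*feed_rate - 412 ≥ -280, so feed_rate ≥ 1.
The smallest integer in [0, 12] satisfying this is 1.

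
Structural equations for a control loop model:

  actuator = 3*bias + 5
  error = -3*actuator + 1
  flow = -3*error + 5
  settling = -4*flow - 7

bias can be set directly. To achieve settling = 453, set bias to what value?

Substituting into the error equation gives error = -9*bias - 14.
So flow = 27*bias + 47.
Substituting into the settling equation gives settling = -108*bias - 195.
Solve -108*bias - 195 = 453: bias = (453 + 195) / -108 = -6.

bias = -6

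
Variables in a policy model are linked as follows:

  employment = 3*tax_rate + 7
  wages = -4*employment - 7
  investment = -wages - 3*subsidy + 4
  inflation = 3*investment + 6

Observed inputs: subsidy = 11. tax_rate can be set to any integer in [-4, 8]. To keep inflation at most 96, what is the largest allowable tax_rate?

Substituting into the wages equation gives wages = -12*tax_rate - 35.
So investment = 12*tax_rate + 6.
inflation becomes 36*tax_rate + 24.
Require 36*tax_rate + 24 ≤ 96, so tax_rate ≤ 2.
The largest integer in [-4, 8] satisfying this is 2.

tax_rate = 2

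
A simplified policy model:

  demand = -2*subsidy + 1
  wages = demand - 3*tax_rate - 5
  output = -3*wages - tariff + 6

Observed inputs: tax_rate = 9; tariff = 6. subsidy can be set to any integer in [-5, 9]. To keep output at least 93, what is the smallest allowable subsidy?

Substituting into the wages equation gives wages = -2*subsidy - 31.
output becomes 6*subsidy + 93.
Require 6*subsidy + 93 ≥ 93, so subsidy ≥ 0.
The smallest integer in [-5, 9] satisfying this is 0.

subsidy = 0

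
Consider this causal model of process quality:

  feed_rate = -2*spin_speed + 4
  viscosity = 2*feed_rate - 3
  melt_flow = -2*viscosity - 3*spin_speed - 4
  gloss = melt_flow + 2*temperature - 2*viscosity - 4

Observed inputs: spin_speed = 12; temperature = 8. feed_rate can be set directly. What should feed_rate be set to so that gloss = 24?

feed_rate = -5

Intervening on feed_rate fixes its value directly, overriding its dependence on spin_speed.
Substituting into the melt_flow equation gives melt_flow = -4*feed_rate - 34.
This gives gloss = -8*feed_rate - 16.
Solve -8*feed_rate - 16 = 24: feed_rate = (24 + 16) / -8 = -5.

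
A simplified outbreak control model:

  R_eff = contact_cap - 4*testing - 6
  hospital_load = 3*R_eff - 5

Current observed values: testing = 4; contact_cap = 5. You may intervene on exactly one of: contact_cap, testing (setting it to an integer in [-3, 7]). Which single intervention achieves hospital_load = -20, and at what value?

set testing = 1

Intervening on contact_cap: hospital_load = 3*contact_cap - 71. Reaching -20 requires contact_cap = 17, outside [-3, 7].
Intervening on testing: with other inputs at their observed values, hospital_load = -12*testing - 8. Solving for -20 gives testing = 1, within [-3, 7].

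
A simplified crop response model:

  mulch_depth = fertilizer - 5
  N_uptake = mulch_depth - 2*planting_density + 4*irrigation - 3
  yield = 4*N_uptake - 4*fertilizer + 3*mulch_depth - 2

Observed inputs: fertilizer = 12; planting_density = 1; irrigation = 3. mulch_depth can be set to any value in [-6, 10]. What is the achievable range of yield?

-64 to 48

Intervening on mulch_depth fixes its value directly, overriding its dependence on fertilizer.
Substituting into the N_uptake equation gives N_uptake = mulch_depth + 7.
Substituting into the yield equation gives yield = 7*mulch_depth - 22.
Linear in mulch_depth, so extremes are at the endpoints: mulch_depth = -6 gives yield = -64; mulch_depth = 10 gives yield = 48.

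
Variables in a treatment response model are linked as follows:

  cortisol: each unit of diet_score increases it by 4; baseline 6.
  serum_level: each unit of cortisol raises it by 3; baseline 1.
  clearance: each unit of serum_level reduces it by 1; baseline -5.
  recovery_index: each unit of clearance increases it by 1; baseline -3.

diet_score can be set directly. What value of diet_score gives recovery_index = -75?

diet_score = 4

Substituting into the serum_level equation gives serum_level = 12*diet_score + 19.
clearance becomes -12*diet_score - 24.
Substituting into the recovery_index equation gives recovery_index = -12*diet_score - 27.
Solve -12*diet_score - 27 = -75: diet_score = (-75 + 27) / -12 = 4.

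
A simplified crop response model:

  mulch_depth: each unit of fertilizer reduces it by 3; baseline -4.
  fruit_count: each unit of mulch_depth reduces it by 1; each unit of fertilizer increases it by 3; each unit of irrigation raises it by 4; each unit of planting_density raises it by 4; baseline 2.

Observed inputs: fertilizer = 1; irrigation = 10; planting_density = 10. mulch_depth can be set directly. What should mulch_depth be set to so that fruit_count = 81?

mulch_depth = 4

Intervening on mulch_depth fixes its value directly, overriding its dependence on fertilizer.
Substituting into the fruit_count equation gives fruit_count = -mulch_depth + 85.
Solve -mulch_depth + 85 = 81: mulch_depth = (81 - 85) / -1 = 4.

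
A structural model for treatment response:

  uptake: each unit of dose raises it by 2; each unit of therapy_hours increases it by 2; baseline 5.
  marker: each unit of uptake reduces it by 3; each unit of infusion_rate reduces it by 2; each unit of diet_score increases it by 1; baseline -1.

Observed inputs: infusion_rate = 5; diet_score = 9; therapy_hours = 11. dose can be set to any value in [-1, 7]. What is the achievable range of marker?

-125 to -77

Substituting into the uptake equation gives uptake = 2*dose + 27.
Substituting into the marker equation gives marker = -6*dose - 83.
Linear in dose, so extremes are at the endpoints: dose = -1 gives marker = -77; dose = 7 gives marker = -125.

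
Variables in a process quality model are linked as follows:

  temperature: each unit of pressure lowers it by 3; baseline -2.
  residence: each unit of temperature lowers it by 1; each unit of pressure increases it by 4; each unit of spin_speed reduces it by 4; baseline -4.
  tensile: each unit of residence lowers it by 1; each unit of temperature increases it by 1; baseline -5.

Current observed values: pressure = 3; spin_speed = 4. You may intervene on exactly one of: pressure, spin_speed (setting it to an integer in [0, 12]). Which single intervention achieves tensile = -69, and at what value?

Intervening on pressure: with other inputs at their observed values, tensile = -10*pressure + 11. Solving for -69 gives pressure = 8, within [0, 12].
Intervening on spin_speed: tensile = 4*spin_speed - 35. Reaching -69 requires spin_speed = -17/2, not an integer.

set pressure = 8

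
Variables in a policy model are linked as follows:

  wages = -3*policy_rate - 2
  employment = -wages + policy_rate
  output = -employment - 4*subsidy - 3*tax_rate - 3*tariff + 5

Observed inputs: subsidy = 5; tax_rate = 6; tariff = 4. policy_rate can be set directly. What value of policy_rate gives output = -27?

policy_rate = -5

Substituting into the employment equation gives employment = 4*policy_rate + 2.
Substituting into the output equation gives output = -4*policy_rate - 47.
Solve -4*policy_rate - 47 = -27: policy_rate = (-27 + 47) / -4 = -5.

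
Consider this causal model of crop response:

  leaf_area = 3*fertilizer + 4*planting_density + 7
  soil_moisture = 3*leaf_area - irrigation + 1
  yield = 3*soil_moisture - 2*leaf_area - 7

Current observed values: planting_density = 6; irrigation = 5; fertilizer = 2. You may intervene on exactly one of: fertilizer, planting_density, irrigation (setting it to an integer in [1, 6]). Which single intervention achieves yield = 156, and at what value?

Intervening on fertilizer: yield = 21*fertilizer + 198. Reaching 156 requires fertilizer = -2, outside [1, 6].
Intervening on planting_density: with other inputs at their observed values, yield = 28*planting_density + 72. Solving for 156 gives planting_density = 3, within [1, 6].
Intervening on irrigation: yield = -3*irrigation + 255. Reaching 156 requires irrigation = 33, outside [1, 6].

set planting_density = 3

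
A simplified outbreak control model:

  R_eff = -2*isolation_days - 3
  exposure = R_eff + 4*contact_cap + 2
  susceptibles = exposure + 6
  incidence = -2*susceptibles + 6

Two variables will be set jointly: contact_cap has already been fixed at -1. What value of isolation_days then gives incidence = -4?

isolation_days = -2

With contact_cap held at -1:
Substituting into the exposure equation gives exposure = -2*isolation_days - 5.
Substituting into the susceptibles equation gives susceptibles = -2*isolation_days + 1.
incidence becomes 4*isolation_days + 4.
Solve 4*isolation_days + 4 = -4: isolation_days = (-4 - 4) / 4 = -2.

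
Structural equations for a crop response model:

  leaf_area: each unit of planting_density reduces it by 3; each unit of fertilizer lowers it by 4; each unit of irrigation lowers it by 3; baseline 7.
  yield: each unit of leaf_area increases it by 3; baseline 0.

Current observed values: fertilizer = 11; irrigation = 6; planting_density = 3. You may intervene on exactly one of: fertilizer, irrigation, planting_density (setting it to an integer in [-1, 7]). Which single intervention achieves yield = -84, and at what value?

Intervening on fertilizer: with other inputs at their observed values, yield = -12*fertilizer - 60. Solving for -84 gives fertilizer = 2, within [-1, 7].
Intervening on irrigation: yield = -9*irrigation - 138. Reaching -84 requires irrigation = -6, outside [-1, 7].
Intervening on planting_density: yield = -9*planting_density - 165. Reaching -84 requires planting_density = -9, outside [-1, 7].

set fertilizer = 2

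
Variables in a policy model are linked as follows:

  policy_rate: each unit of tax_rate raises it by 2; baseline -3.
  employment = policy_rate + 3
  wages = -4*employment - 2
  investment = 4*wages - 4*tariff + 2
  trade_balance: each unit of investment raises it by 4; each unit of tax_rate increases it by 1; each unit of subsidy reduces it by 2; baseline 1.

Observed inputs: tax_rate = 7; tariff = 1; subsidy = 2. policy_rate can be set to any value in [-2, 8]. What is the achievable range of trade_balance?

Intervening on policy_rate fixes its value directly, overriding its dependence on tax_rate.
Substituting into the wages equation gives wages = -4*policy_rate - 14.
Substituting into the investment equation gives investment = -16*policy_rate - 58.
Substituting into the trade_balance equation gives trade_balance = -64*policy_rate - 228.
Linear in policy_rate, so extremes are at the endpoints: policy_rate = -2 gives trade_balance = -100; policy_rate = 8 gives trade_balance = -740.

-740 to -100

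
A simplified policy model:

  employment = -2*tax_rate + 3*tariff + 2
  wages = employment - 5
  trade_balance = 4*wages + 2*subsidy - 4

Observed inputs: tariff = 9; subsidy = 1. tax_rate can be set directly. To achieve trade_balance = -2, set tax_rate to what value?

Substituting into the employment equation gives employment = -2*tax_rate + 29.
This gives wages = -2*tax_rate + 24.
This gives trade_balance = -8*tax_rate + 94.
Solve -8*tax_rate + 94 = -2: tax_rate = (-2 - 94) / -8 = 12.

tax_rate = 12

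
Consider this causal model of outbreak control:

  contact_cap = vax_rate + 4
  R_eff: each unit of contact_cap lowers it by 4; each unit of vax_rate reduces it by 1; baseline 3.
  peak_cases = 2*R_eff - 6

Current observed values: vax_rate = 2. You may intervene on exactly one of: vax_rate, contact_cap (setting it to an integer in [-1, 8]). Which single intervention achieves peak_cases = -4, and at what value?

Intervening on vax_rate: peak_cases = -10*vax_rate - 32. Reaching -4 requires vax_rate = -14/5, not an integer.
Intervening on contact_cap: with other inputs at their observed values, peak_cases = -8*contact_cap - 4. Solving for -4 gives contact_cap = 0, within [-1, 8].

set contact_cap = 0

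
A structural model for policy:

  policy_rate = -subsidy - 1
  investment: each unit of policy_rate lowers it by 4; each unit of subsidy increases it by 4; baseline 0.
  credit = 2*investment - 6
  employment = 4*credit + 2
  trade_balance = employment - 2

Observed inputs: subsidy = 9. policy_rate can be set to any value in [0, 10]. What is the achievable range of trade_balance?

Intervening on policy_rate fixes its value directly, overriding its dependence on subsidy.
Substituting into the investment equation gives investment = -4*policy_rate + 36.
So credit = -8*policy_rate + 66.
Substituting into the employment equation gives employment = -32*policy_rate + 266.
Substituting into the trade_balance equation gives trade_balance = -32*policy_rate + 264.
Linear in policy_rate, so extremes are at the endpoints: policy_rate = 0 gives trade_balance = 264; policy_rate = 10 gives trade_balance = -56.

-56 to 264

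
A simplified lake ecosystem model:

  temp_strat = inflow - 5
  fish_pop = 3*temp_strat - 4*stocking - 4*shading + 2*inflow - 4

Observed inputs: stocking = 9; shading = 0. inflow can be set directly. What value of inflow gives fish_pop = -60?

inflow = -1

Substituting into the fish_pop equation gives fish_pop = 5*inflow - 55.
Solve 5*inflow - 55 = -60: inflow = (-60 + 55) / 5 = -1.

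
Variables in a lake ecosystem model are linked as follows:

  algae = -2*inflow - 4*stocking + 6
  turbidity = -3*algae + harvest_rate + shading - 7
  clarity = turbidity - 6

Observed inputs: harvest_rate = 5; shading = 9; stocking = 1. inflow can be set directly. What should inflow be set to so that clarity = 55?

Substituting into the algae equation gives algae = -2*inflow + 2.
Substituting into the turbidity equation gives turbidity = 6*inflow + 1.
This gives clarity = 6*inflow - 5.
Solve 6*inflow - 5 = 55: inflow = (55 + 5) / 6 = 10.

inflow = 10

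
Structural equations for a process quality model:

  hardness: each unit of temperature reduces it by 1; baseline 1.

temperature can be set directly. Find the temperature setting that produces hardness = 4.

Solve -temperature + 1 = 4: temperature = (4 - 1) / -1 = -3.

temperature = -3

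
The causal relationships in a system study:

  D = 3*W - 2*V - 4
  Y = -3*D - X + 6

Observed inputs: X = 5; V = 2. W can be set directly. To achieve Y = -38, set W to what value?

Substituting into the D equation gives D = 3*W - 8.
Substituting into the Y equation gives Y = -9*W + 25.
Solve -9*W + 25 = -38: W = (-38 - 25) / -9 = 7.

W = 7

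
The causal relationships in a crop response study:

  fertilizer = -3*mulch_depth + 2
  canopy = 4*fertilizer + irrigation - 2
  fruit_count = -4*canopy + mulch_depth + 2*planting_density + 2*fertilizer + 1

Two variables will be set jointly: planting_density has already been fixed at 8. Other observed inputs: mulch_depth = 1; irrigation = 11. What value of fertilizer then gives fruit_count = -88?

With planting_density held at 8:
Intervening on fertilizer fixes its value directly, overriding its dependence on mulch_depth.
Substituting into the canopy equation gives canopy = 4*fertilizer + 9.
Substituting into the fruit_count equation gives fruit_count = -14*fertilizer - 18.
Solve -14*fertilizer - 18 = -88: fertilizer = (-88 + 18) / -14 = 5.

fertilizer = 5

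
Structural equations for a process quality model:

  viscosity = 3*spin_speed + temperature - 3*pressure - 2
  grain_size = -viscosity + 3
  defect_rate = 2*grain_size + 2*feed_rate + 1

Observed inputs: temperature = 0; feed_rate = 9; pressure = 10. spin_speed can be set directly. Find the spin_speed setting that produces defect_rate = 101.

spin_speed = -2

Substituting into the viscosity equation gives viscosity = 3*spin_speed - 32.
So grain_size = -3*spin_speed + 35.
This gives defect_rate = -6*spin_speed + 89.
Solve -6*spin_speed + 89 = 101: spin_speed = (101 - 89) / -6 = -2.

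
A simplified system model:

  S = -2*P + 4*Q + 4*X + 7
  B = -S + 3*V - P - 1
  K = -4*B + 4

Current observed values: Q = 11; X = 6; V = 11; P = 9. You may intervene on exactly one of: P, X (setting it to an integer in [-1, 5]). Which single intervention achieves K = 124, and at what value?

Intervening on P: K = -4*P + 176. Reaching 124 requires P = 13, outside [-1, 5].
Intervening on X: with other inputs at their observed values, K = 16*X + 44. Solving for 124 gives X = 5, within [-1, 5].

set X = 5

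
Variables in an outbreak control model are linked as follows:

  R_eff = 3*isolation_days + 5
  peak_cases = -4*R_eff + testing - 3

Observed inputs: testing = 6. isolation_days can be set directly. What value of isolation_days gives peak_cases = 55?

isolation_days = -6

Substituting into the peak_cases equation gives peak_cases = -12*isolation_days - 17.
Solve -12*isolation_days - 17 = 55: isolation_days = (55 + 17) / -12 = -6.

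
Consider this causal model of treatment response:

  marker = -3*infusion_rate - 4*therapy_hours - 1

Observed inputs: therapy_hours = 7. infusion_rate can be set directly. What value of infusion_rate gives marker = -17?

infusion_rate = -4

Substituting into the marker equation gives marker = -3*infusion_rate - 29.
Solve -3*infusion_rate - 29 = -17: infusion_rate = (-17 + 29) / -3 = -4.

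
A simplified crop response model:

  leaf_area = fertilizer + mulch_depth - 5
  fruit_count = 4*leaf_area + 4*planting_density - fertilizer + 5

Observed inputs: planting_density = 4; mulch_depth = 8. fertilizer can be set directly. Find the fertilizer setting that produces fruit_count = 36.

fertilizer = 1

Substituting into the leaf_area equation gives leaf_area = fertilizer + 3.
Substituting into the fruit_count equation gives fruit_count = 3*fertilizer + 33.
Solve 3*fertilizer + 33 = 36: fertilizer = (36 - 33) / 3 = 1.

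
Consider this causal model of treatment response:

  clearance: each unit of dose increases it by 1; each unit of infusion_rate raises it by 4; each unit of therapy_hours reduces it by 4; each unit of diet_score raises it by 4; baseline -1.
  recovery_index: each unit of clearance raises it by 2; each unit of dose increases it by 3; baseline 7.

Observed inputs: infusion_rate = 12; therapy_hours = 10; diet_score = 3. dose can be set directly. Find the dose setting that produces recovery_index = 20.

dose = -5

Substituting into the clearance equation gives clearance = dose + 19.
This gives recovery_index = 5*dose + 45.
Solve 5*dose + 45 = 20: dose = (20 - 45) / 5 = -5.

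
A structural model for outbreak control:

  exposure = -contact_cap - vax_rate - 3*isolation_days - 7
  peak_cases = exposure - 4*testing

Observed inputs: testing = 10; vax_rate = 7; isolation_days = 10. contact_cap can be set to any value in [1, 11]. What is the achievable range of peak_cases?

-95 to -85

Substituting into the exposure equation gives exposure = -contact_cap - 44.
Substituting into the peak_cases equation gives peak_cases = -contact_cap - 84.
Linear in contact_cap, so extremes are at the endpoints: contact_cap = 1 gives peak_cases = -85; contact_cap = 11 gives peak_cases = -95.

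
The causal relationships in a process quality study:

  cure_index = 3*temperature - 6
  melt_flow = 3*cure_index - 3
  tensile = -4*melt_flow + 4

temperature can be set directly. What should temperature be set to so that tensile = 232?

temperature = -4

Substituting into the melt_flow equation gives melt_flow = 9*temperature - 21.
This gives tensile = -36*temperature + 88.
Solve -36*temperature + 88 = 232: temperature = (232 - 88) / -36 = -4.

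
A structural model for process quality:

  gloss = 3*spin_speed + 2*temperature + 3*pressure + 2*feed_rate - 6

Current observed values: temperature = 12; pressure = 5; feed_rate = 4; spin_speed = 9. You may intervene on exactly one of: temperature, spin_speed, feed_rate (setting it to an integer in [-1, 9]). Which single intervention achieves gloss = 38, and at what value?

set spin_speed = -1

Intervening on temperature: gloss = 2*temperature + 44. Reaching 38 requires temperature = -3, outside [-1, 9].
Intervening on spin_speed: with other inputs at their observed values, gloss = 3*spin_speed + 41. Solving for 38 gives spin_speed = -1, within [-1, 9].
Intervening on feed_rate: gloss = 2*feed_rate + 60. Reaching 38 requires feed_rate = -11, outside [-1, 9].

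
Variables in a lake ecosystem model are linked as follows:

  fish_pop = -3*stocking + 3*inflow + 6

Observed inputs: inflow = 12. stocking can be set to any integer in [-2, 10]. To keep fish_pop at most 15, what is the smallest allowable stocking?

stocking = 9

Substituting into the fish_pop equation gives fish_pop = -3*stocking + 42.
Require -3*stocking + 42 ≤ 15, so stocking ≥ 9.
The smallest integer in [-2, 10] satisfying this is 9.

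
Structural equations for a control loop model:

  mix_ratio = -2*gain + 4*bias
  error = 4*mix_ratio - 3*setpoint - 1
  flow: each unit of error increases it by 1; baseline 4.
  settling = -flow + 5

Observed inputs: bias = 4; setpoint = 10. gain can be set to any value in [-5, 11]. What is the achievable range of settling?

Substituting into the mix_ratio equation gives mix_ratio = -2*gain + 16.
So error = -8*gain + 33.
flow becomes -8*gain + 37.
This gives settling = 8*gain - 32.
Linear in gain, so extremes are at the endpoints: gain = -5 gives settling = -72; gain = 11 gives settling = 56.

-72 to 56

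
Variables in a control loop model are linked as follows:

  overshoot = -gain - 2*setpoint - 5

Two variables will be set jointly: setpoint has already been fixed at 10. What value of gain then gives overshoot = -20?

With setpoint held at 10:
Substituting into the overshoot equation gives overshoot = -gain - 25.
Solve -gain - 25 = -20: gain = (-20 + 25) / -1 = -5.

gain = -5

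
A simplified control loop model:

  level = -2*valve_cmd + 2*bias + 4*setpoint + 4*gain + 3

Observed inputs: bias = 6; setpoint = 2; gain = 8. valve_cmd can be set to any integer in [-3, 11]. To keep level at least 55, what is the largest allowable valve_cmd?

valve_cmd = 0

Substituting into the level equation gives level = -2*valve_cmd + 55.
Require -2*valve_cmd + 55 ≥ 55, so valve_cmd ≤ 0.
The largest integer in [-3, 11] satisfying this is 0.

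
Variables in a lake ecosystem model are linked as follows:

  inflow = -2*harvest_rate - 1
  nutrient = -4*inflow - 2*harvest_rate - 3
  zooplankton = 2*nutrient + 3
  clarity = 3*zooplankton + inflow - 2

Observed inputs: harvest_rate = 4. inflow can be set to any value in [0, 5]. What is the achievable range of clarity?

-174 to -59

Intervening on inflow fixes its value directly, overriding its dependence on harvest_rate.
Substituting into the nutrient equation gives nutrient = -4*inflow - 11.
Substituting into the zooplankton equation gives zooplankton = -8*inflow - 19.
Substituting into the clarity equation gives clarity = -23*inflow - 59.
Linear in inflow, so extremes are at the endpoints: inflow = 0 gives clarity = -59; inflow = 5 gives clarity = -174.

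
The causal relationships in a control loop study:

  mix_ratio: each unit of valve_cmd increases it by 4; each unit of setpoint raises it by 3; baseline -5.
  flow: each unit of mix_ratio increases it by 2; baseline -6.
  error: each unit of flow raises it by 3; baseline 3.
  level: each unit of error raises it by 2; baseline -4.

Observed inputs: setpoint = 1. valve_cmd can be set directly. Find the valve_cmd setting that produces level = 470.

valve_cmd = 11

Substituting into the mix_ratio equation gives mix_ratio = 4*valve_cmd - 2.
So flow = 8*valve_cmd - 10.
So error = 24*valve_cmd - 27.
Substituting into the level equation gives level = 48*valve_cmd - 58.
Solve 48*valve_cmd - 58 = 470: valve_cmd = (470 + 58) / 48 = 11.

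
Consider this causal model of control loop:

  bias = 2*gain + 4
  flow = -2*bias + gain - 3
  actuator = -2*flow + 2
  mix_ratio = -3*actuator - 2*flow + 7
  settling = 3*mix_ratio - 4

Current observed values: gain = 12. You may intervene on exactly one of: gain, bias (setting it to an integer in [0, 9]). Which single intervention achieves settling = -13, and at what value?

Intervening on gain: settling = -36*gain - 133. Reaching -13 requires gain = -10/3, not an integer.
Intervening on bias: with other inputs at their observed values, settling = -24*bias + 107. Solving for -13 gives bias = 5, within [0, 9].

set bias = 5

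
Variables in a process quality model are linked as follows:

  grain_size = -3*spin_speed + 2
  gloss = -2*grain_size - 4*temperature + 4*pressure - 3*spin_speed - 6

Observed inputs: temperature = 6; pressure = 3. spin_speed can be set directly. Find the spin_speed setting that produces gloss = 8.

Substituting into the gloss equation gives gloss = 3*spin_speed - 22.
Solve 3*spin_speed - 22 = 8: spin_speed = (8 + 22) / 3 = 10.

spin_speed = 10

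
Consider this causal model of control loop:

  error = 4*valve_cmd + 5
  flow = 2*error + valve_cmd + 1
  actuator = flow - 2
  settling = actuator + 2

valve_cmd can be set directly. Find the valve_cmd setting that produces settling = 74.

valve_cmd = 7

Substituting into the flow equation gives flow = 9*valve_cmd + 11.
Substituting into the actuator equation gives actuator = 9*valve_cmd + 9.
So settling = 9*valve_cmd + 11.
Solve 9*valve_cmd + 11 = 74: valve_cmd = (74 - 11) / 9 = 7.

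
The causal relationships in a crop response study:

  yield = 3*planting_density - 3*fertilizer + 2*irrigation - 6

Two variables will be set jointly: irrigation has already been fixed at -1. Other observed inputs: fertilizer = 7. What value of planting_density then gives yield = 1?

planting_density = 10

With irrigation held at -1:
Substituting into the yield equation gives yield = 3*planting_density - 29.
Solve 3*planting_density - 29 = 1: planting_density = (1 + 29) / 3 = 10.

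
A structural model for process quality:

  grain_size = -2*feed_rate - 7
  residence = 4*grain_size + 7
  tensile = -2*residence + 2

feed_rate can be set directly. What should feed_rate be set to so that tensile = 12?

Substituting into the residence equation gives residence = -8*feed_rate - 21.
Substituting into the tensile equation gives tensile = 16*feed_rate + 44.
Solve 16*feed_rate + 44 = 12: feed_rate = (12 - 44) / 16 = -2.

feed_rate = -2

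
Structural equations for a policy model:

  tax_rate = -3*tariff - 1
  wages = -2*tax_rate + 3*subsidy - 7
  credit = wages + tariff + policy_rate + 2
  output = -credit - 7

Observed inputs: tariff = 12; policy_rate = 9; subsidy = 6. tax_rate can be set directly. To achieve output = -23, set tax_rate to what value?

Intervening on tax_rate fixes its value directly, overriding its dependence on tariff.
Substituting into the wages equation gives wages = -2*tax_rate + 11.
Substituting into the credit equation gives credit = -2*tax_rate + 34.
Substituting into the output equation gives output = 2*tax_rate - 41.
Solve 2*tax_rate - 41 = -23: tax_rate = (-23 + 41) / 2 = 9.

tax_rate = 9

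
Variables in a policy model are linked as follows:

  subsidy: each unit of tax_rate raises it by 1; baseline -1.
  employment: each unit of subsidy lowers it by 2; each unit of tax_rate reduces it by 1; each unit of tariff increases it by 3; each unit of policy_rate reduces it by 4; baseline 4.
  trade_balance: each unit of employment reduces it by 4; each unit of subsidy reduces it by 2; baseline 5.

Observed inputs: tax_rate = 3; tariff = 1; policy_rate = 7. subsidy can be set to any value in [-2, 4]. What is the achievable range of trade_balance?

Intervening on subsidy fixes its value directly, overriding its dependence on tax_rate.
Substituting into the employment equation gives employment = -2*subsidy - 24.
Substituting into the trade_balance equation gives trade_balance = 6*subsidy + 101.
Linear in subsidy, so extremes are at the endpoints: subsidy = -2 gives trade_balance = 89; subsidy = 4 gives trade_balance = 125.

89 to 125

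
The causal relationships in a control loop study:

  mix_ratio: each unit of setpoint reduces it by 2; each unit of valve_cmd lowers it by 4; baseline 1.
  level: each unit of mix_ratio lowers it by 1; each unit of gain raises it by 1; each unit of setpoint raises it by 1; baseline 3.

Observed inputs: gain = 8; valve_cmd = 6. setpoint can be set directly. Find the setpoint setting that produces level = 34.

Substituting into the mix_ratio equation gives mix_ratio = -2*setpoint - 23.
Substituting into the level equation gives level = 3*setpoint + 34.
Solve 3*setpoint + 34 = 34: setpoint = (34 - 34) / 3 = 0.

setpoint = 0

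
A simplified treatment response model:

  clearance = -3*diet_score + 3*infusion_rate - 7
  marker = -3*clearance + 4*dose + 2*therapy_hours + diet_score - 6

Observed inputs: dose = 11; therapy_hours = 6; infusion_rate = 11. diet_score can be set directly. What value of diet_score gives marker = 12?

diet_score = 4

Substituting into the clearance equation gives clearance = -3*diet_score + 26.
This gives marker = 10*diet_score - 28.
Solve 10*diet_score - 28 = 12: diet_score = (12 + 28) / 10 = 4.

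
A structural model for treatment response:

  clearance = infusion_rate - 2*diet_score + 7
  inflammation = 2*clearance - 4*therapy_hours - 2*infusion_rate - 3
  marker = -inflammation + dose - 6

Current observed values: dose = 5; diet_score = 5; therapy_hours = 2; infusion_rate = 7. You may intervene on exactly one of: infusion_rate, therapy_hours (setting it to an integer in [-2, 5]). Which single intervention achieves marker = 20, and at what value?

Intervening on infusion_rate: the paths from infusion_rate to marker cancel (net effect zero), leaving marker = 16; 20 is unreachable this way.
Intervening on therapy_hours: with other inputs at their observed values, marker = 4*therapy_hours + 8. Solving for 20 gives therapy_hours = 3, within [-2, 5].

set therapy_hours = 3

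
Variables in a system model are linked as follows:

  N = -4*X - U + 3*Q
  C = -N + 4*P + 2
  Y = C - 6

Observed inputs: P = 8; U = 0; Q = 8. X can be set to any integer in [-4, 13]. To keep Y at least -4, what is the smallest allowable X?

Substituting into the N equation gives N = -4*X + 24.
Substituting into the C equation gives C = 4*X + 10.
This gives Y = 4*X + 4.
Require 4*X + 4 ≥ -4, so X ≥ -2.
The smallest integer in [-4, 13] satisfying this is -2.

X = -2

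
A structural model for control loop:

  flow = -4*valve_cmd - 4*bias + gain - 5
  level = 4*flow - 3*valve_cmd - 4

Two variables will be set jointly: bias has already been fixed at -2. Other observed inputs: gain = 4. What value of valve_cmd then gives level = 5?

With bias held at -2:
Substituting into the flow equation gives flow = -4*valve_cmd + 7.
So level = -19*valve_cmd + 24.
Solve -19*valve_cmd + 24 = 5: valve_cmd = (5 - 24) / -19 = 1.

valve_cmd = 1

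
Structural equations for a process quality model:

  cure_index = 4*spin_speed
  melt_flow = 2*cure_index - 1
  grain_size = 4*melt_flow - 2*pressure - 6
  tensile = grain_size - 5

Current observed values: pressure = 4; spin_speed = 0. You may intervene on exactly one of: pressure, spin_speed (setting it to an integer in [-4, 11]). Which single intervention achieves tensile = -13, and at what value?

Intervening on pressure: with other inputs at their observed values, tensile = -2*pressure - 15. Solving for -13 gives pressure = -1, within [-4, 11].
Intervening on spin_speed: tensile = 32*spin_speed - 23. Reaching -13 requires spin_speed = 5/16, not an integer.

set pressure = -1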